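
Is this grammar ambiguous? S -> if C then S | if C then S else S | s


dangling else: 'if C then if C then s else s' parses two ways
Ambiguous


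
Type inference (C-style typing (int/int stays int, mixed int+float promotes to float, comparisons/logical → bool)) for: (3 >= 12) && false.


Operand types: bool && bool
Rule: logical operators take bool operands and yield bool
Result type: bool


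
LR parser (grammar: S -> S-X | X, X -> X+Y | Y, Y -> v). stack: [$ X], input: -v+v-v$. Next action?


lookahead ∉ {+} so X won't extend; reduce S -> X
Action: reduce (S -> X)


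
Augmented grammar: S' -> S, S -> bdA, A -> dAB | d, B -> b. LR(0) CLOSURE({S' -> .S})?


Start: S' -> .S
For each item with dot before a nonterminal B, add B -> .γ for every B-production
Closure: [S' -> .S, S -> .bdA]


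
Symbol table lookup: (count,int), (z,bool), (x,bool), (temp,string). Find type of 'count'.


Lookup 'count' → type int


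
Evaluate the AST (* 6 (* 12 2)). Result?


Evaluate inner: (* 12 2) = 24
Evaluate root: (* 6 24) = 144
Result: 144


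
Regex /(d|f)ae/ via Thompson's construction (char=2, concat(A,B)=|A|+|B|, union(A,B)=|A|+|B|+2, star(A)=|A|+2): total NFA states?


Syntax tree has 4 char leaf(s), 1 union(s), 0 star(s)
chars contribute 4×2 = 8; each union adds +2; each star adds +2
Total: 8 + 2 + 0 = 10 states


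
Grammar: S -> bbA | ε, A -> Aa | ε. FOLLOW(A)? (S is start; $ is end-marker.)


$ ∈ FOLLOW(S). For each A -> αBβ: add FIRST(β)\{ε} to FOLLOW(B); if β nullable, add FOLLOW(A).
FOLLOW(A) = {$, a}


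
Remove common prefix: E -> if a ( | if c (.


Common prefix: 'if'
Factored: E -> if E', E' -> a ( | c (


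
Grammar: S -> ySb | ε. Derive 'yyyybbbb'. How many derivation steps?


Derivation: S => ySb => yySbb => yyySbbb => yyyySbbbb => yyyybbbb
Steps: 5


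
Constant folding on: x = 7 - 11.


7 - 11 = -4 at compile time
Optimized: x = -4


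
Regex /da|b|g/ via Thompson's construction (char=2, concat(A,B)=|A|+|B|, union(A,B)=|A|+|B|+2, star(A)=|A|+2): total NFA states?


Syntax tree has 4 char leaf(s), 2 union(s), 0 star(s)
chars contribute 4×2 = 8; each union adds +2; each star adds +2
Total: 8 + 4 + 0 = 12 states


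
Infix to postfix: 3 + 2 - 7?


Left to right (same or higher precedence on left)
Postfix: 3 2 + 7 -


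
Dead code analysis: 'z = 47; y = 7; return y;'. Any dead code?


z is assigned but never read
Dead: 'z = 47'


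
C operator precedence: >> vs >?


'>>' is shift (level 8); '>' is relational (level 7)
Higher level binds tighter
'>>' has higher precedence than '>'


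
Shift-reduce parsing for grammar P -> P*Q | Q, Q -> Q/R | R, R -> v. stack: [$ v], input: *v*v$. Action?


'v' on top is the handle for R -> v
Action: reduce (R -> v)


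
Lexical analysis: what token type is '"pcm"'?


Pattern: double-quoted sequence
Type: STRING_LITERAL


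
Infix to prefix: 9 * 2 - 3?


left-to-right (same/higher precedence on left): tree is (- (* 9 2) 3)
Prefix: - * 9 2 3


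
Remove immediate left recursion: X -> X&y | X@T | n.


Left-recursive alternatives: X&y, X@T; non-recursive: n
Introduce X': X -> nX', X' -> &yX' | @TX' | ε


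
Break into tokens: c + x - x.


Scan left to right, longest-match per lexeme
Tokens: ID(c), OP(+), ID(x), OP(-), ID(x)


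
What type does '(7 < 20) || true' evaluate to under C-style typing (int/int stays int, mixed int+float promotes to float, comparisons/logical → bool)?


Operand types: bool || bool
Rule: logical operators take bool operands and yield bool
Result type: bool


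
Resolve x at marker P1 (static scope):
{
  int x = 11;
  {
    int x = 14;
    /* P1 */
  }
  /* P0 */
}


x declared in the same block as P1
x = 14


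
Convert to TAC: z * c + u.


Break into single-operator statements:
t1 = z * c
t2 = t1 + u


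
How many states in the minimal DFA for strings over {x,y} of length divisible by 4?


Track length mod 4: states 0..3, accept at 0
Minimal DFA: 4 states


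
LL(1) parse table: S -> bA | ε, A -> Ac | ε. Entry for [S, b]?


For [S, b]: 'b' ∈ FIRST(bA)
Entry: S -> bA


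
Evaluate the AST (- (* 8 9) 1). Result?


Evaluate inner: (* 8 9) = 72
Evaluate root: (- 72 1) = 71
Result: 71


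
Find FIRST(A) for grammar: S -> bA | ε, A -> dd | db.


Per alternative of A: FIRST(dd) = {d}; FIRST(db) = {d}
FIRST(A) = {d}


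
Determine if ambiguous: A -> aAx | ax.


balanced a^n…x^n: each string has a unique parse
Unambiguous


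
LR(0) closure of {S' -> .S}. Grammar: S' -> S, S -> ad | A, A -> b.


Start: S' -> .S
For each item with dot before a nonterminal B, add B -> .γ for every B-production
Closure: [S' -> .S, S -> .ad, S -> .A, A -> .b]


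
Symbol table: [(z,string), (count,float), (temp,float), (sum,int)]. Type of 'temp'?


Lookup 'temp' → type float


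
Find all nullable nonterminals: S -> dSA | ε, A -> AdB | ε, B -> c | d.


A nonterminal is nullable iff some alternative derives ε (directly, or every symbol in it is nullable)
Nullable: {A, S}


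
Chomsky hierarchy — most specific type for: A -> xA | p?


Right-linear: every RHS is a terminal or a terminal followed by one nonterminal
Classification: Type 3 (Regular)


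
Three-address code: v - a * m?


Break into single-operator statements:
t1 = a * m
t2 = v - t1


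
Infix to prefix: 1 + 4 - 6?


left-to-right (same/higher precedence on left): tree is (- (+ 1 4) 6)
Prefix: - + 1 4 6


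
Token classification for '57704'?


Pattern: digits only
Type: INTEGER_LITERAL


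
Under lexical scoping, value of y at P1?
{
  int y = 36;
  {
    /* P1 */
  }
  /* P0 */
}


P1's block does not declare y; resolves to the enclosing declaration at depth 0
y = 36


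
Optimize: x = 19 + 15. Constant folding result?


19 + 15 = 34 at compile time
Optimized: x = 34


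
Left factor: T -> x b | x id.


Common prefix: 'x'
Factored: T -> x T', T' -> b | id


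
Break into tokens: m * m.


Scan left to right, longest-match per lexeme
Tokens: ID(m), OP(*), ID(m)


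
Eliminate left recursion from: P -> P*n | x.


Left-recursive alternatives: P*n; non-recursive: x
Introduce P': P -> xP', P' -> *nP' | ε


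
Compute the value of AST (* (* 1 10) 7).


Evaluate inner: (* 1 10) = 10
Evaluate root: (* 10 7) = 70
Result: 70


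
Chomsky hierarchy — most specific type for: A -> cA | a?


Right-linear: every RHS is a terminal or a terminal followed by one nonterminal
Classification: Type 3 (Regular)


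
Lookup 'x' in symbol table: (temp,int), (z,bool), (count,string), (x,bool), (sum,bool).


Lookup 'x' → type bool


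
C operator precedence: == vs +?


'+' is additive (level 9); '==' is equality (level 6)
Higher level binds tighter
'+' has higher precedence than '=='


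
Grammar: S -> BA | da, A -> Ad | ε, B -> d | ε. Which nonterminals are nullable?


A nonterminal is nullable iff some alternative derives ε (directly, or every symbol in it is nullable)
Nullable: {A, B, S}


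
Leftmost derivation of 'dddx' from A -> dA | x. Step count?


Derivation: A => dA => ddA => dddA => dddx
Steps: 4


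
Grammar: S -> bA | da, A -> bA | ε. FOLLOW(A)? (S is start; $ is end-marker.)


$ ∈ FOLLOW(S). For each A -> αBβ: add FIRST(β)\{ε} to FOLLOW(B); if β nullable, add FOLLOW(A).
FOLLOW(A) = {$}


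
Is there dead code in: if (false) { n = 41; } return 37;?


condition is constant false, so the whole block is unreachable
Dead: 'if (false) { n = 41; }'


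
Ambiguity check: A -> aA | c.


right-linear, alternatives start with distinct terminals 'a' vs 'c': unique leftmost derivation
Unambiguous


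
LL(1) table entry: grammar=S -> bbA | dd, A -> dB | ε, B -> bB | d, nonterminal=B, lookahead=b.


For [B, b]: 'b' ∈ FIRST(bB)
Entry: B -> bB


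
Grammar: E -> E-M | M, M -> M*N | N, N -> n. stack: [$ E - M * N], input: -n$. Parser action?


handle 'M*N' on top
Action: reduce (M -> M*N)


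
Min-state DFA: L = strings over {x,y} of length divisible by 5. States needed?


Track length mod 5: states 0..4, accept at 0
Minimal DFA: 5 states


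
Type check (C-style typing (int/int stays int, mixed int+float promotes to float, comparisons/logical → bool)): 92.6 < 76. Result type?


Operand types: float < int
Rule: comparison yields bool
Result type: bool


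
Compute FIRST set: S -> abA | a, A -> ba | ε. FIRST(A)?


Per alternative of A: FIRST(ba) = {b}; FIRST(ε) = {ε}
FIRST(A) = {b, ε}


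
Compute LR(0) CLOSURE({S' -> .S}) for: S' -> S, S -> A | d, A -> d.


Start: S' -> .S
For each item with dot before a nonterminal B, add B -> .γ for every B-production
Closure: [S' -> .S, S -> .A, S -> .d, A -> .d]


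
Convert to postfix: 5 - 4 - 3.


Left to right (same or higher precedence on left)
Postfix: 5 4 - 3 -


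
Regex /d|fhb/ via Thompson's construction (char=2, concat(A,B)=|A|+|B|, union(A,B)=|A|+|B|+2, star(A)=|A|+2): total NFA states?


Syntax tree has 4 char leaf(s), 1 union(s), 0 star(s)
chars contribute 4×2 = 8; each union adds +2; each star adds +2
Total: 8 + 2 + 0 = 10 states


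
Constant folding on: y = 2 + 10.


2 + 10 = 12 at compile time
Optimized: y = 12


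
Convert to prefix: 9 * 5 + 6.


left-to-right (same/higher precedence on left): tree is (+ (* 9 5) 6)
Prefix: + * 9 5 6


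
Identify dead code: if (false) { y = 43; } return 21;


condition is constant false, so the whole block is unreachable
Dead: 'if (false) { y = 43; }'


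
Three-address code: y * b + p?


Break into single-operator statements:
t1 = y * b
t2 = t1 + p


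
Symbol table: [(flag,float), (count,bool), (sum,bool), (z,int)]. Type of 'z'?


Lookup 'z' → type int


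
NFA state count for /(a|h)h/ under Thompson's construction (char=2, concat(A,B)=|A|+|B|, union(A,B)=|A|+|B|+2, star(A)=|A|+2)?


Syntax tree has 3 char leaf(s), 1 union(s), 0 star(s)
chars contribute 3×2 = 6; each union adds +2; each star adds +2
Total: 6 + 2 + 0 = 8 states


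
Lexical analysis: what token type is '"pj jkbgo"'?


Pattern: double-quoted sequence
Type: STRING_LITERAL


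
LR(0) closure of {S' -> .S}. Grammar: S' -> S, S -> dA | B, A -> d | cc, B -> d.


Start: S' -> .S
For each item with dot before a nonterminal B, add B -> .γ for every B-production
Closure: [S' -> .S, S -> .dA, S -> .B, B -> .d]


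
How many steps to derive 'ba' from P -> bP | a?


Derivation: P => bP => ba
Steps: 2


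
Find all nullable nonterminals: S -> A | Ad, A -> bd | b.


A nonterminal is nullable iff some alternative derives ε (directly, or every symbol in it is nullable)
Nullable: {}


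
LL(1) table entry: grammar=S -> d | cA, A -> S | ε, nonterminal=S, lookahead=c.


For [S, c]: 'c' ∈ FIRST(cA)
Entry: S -> cA


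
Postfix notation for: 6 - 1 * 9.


* has higher precedence, evaluate 1*9 first
Postfix: 6 1 9 * -


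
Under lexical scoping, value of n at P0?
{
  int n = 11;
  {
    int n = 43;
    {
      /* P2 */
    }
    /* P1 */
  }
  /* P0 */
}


n declared in the same block as P0
n = 11


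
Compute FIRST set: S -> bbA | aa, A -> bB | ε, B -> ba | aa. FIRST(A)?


Per alternative of A: FIRST(bB) = {b}; FIRST(ε) = {ε}
FIRST(A) = {b, ε}


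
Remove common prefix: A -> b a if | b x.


Common prefix: 'b'
Factored: A -> b A', A' -> a if | x


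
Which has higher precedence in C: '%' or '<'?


'%' is multiplicative (level 10); '<' is relational (level 7)
Higher level binds tighter
'%' has higher precedence than '<'


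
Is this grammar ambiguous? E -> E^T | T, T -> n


precedence layered via separate nonterminal T: deterministic
Unambiguous


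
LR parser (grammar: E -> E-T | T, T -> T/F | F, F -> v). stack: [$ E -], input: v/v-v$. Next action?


no handle ('E-' is not any RHS); shift 'v'
Action: shift


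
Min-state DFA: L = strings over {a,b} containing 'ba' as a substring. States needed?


KMP-style automaton: 2 progress states + 1 absorbing accept = 3
Minimal DFA: 3 states


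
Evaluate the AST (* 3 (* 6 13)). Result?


Evaluate inner: (* 6 13) = 78
Evaluate root: (* 3 78) = 234
Result: 234


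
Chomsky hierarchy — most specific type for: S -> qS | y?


Right-linear: every RHS is a terminal or a terminal followed by one nonterminal
Classification: Type 3 (Regular)


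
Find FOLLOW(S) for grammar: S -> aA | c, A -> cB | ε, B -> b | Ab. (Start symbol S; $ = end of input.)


$ ∈ FOLLOW(S). For each A -> αBβ: add FIRST(β)\{ε} to FOLLOW(B); if β nullable, add FOLLOW(A).
FOLLOW(S) = {$}


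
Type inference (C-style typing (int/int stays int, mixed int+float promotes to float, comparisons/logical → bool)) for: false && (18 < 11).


Operand types: bool && bool
Rule: logical operators take bool operands and yield bool
Result type: bool


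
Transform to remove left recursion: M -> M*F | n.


Left-recursive alternatives: M*F; non-recursive: n
Introduce M': M -> nM', M' -> *FM' | ε


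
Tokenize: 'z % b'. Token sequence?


Scan left to right, longest-match per lexeme
Tokens: ID(z), OP(%), ID(b)


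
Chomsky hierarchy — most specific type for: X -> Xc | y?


Left-linear: every RHS is a terminal or one nonterminal followed by a terminal
Classification: Type 3 (Regular)


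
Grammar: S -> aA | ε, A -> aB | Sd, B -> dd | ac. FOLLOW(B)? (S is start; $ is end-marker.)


$ ∈ FOLLOW(S). For each A -> αBβ: add FIRST(β)\{ε} to FOLLOW(B); if β nullable, add FOLLOW(A).
FOLLOW(B) = {$, d}


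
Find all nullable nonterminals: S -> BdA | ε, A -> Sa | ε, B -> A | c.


A nonterminal is nullable iff some alternative derives ε (directly, or every symbol in it is nullable)
Nullable: {A, B, S}


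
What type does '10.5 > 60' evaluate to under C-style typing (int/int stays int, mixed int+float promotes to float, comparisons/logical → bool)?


Operand types: float > int
Rule: comparison yields bool
Result type: bool


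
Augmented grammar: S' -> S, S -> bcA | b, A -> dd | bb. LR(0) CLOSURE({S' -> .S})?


Start: S' -> .S
For each item with dot before a nonterminal B, add B -> .γ for every B-production
Closure: [S' -> .S, S -> .bcA, S -> .b]


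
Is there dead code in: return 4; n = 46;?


statement follows a return and is unreachable
Dead: 'n = 46'


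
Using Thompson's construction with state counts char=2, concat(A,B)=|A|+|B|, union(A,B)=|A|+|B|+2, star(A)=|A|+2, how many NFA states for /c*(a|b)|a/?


Syntax tree has 4 char leaf(s), 2 union(s), 1 star(s)
chars contribute 4×2 = 8; each union adds +2; each star adds +2
Total: 8 + 4 + 2 = 14 states


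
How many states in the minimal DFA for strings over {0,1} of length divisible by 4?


Track length mod 4: states 0..3, accept at 0
Minimal DFA: 4 states


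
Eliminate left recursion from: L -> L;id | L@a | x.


Left-recursive alternatives: L;id, L@a; non-recursive: x
Introduce L': L -> xL', L' -> ;idL' | @aL' | ε


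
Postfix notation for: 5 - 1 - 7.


Left to right (same or higher precedence on left)
Postfix: 5 1 - 7 -


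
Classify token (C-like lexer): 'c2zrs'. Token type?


Pattern: letter/underscore followed by alphanumerics, not a keyword
Type: IDENTIFIER


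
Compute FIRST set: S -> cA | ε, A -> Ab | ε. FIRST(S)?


Per alternative of S: FIRST(cA) = {c}; FIRST(ε) = {ε}
FIRST(S) = {c, ε}


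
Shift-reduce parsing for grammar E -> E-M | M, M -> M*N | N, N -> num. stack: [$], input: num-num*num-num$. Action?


no handle on stack; shift 'num'
Action: shift


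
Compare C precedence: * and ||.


'*' is multiplicative (level 10); '||' is logical OR (level 1)
Higher level binds tighter
'*' has higher precedence than '||'


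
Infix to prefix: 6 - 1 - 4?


left-to-right (same/higher precedence on left): tree is (- (- 6 1) 4)
Prefix: - - 6 1 4


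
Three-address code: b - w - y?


Break into single-operator statements:
t1 = b - w
t2 = t1 - y


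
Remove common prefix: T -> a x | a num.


Common prefix: 'a'
Factored: T -> a T', T' -> x | num


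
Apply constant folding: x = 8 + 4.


8 + 4 = 12 at compile time
Optimized: x = 12


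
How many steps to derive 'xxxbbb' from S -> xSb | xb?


Derivation: S => xSb => xxSbb => xxxbbb
Steps: 3


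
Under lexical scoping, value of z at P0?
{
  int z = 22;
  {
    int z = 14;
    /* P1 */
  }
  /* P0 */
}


z declared in the same block as P0
z = 22


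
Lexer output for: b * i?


Scan left to right, longest-match per lexeme
Tokens: ID(b), OP(*), ID(i)


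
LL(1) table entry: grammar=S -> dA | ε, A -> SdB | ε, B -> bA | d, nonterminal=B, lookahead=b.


For [B, b]: 'b' ∈ FIRST(bA)
Entry: B -> bA


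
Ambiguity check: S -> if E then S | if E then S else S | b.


dangling else: 'if E then if E then b else b' parses two ways
Ambiguous


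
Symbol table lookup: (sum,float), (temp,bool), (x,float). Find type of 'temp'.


Lookup 'temp' → type bool


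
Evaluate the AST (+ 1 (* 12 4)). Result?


Evaluate inner: (* 12 4) = 48
Evaluate root: (+ 1 48) = 49
Result: 49


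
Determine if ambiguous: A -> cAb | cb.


balanced c^n…b^n: each string has a unique parse
Unambiguous


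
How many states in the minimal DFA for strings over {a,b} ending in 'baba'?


Track the longest suffix of input matching a prefix of 'baba': 5 classes (prefixes of length 0..4)
Minimal DFA: 5 states


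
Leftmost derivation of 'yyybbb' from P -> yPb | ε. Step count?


Derivation: P => yPb => yyPbb => yyyPbbb => yyybbb
Steps: 4


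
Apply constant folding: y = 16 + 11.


16 + 11 = 27 at compile time
Optimized: y = 27


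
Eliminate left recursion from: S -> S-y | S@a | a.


Left-recursive alternatives: S-y, S@a; non-recursive: a
Introduce S': S -> aS', S' -> -yS' | @aS' | ε


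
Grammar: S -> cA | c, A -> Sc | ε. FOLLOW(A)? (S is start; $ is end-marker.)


$ ∈ FOLLOW(S). For each A -> αBβ: add FIRST(β)\{ε} to FOLLOW(B); if β nullable, add FOLLOW(A).
FOLLOW(A) = {$, c}


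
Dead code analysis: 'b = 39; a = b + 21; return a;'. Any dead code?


b is read by a's definition; a is returned
No dead code


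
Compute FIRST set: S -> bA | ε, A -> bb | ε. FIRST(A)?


Per alternative of A: FIRST(bb) = {b}; FIRST(ε) = {ε}
FIRST(A) = {b, ε}


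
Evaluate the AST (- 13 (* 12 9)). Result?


Evaluate inner: (* 12 9) = 108
Evaluate root: (- 13 108) = -95
Result: -95


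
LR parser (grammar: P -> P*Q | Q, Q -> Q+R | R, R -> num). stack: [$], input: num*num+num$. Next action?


no handle on stack; shift 'num'
Action: shift


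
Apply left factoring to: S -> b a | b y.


Common prefix: 'b'
Factored: S -> b S', S' -> a | y


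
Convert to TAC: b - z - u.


Break into single-operator statements:
t1 = b - z
t2 = t1 - u


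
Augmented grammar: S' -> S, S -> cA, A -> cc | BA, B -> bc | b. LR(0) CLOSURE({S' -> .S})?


Start: S' -> .S
For each item with dot before a nonterminal B, add B -> .γ for every B-production
Closure: [S' -> .S, S -> .cA]


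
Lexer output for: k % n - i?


Scan left to right, longest-match per lexeme
Tokens: ID(k), OP(%), ID(n), OP(-), ID(i)


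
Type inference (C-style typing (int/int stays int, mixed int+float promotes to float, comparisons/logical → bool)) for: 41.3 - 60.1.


Operand types: float - float
Rule: mixed int/float promotes to float; int/int stays int
Result type: float


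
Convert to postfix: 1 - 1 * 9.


* has higher precedence, evaluate 1*9 first
Postfix: 1 1 9 * -


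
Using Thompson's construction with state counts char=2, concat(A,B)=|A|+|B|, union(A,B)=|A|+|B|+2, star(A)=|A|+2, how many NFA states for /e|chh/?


Syntax tree has 4 char leaf(s), 1 union(s), 0 star(s)
chars contribute 4×2 = 8; each union adds +2; each star adds +2
Total: 8 + 2 + 0 = 10 states


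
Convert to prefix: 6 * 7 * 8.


left-to-right (same/higher precedence on left): tree is (* (* 6 7) 8)
Prefix: * * 6 7 8


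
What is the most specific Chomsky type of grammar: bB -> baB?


LHS has context (more than one symbol) and |LHS| ≤ |RHS|
Classification: Type 1 (Context-Sensitive)


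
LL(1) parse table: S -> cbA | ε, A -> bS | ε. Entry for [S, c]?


For [S, c]: 'c' ∈ FIRST(cbA)
Entry: S -> cbA


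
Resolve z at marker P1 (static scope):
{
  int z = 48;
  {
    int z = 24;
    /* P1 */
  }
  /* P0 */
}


z declared in the same block as P1
z = 24


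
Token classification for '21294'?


Pattern: digits only
Type: INTEGER_LITERAL


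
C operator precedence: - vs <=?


'-' is additive (level 9); '<=' is relational (level 7)
Higher level binds tighter
'-' has higher precedence than '<='


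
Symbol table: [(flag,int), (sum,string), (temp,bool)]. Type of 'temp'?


Lookup 'temp' → type bool


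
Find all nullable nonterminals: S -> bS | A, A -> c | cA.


A nonterminal is nullable iff some alternative derives ε (directly, or every symbol in it is nullable)
Nullable: {}


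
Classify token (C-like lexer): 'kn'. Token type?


Pattern: letter/underscore followed by alphanumerics, not a keyword
Type: IDENTIFIER


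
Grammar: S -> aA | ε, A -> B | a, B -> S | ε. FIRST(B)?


Per alternative of B: FIRST(S) = {a, ε}; FIRST(ε) = {ε}
FIRST(B) = {a, ε}


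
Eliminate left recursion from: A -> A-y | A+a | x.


Left-recursive alternatives: A-y, A+a; non-recursive: x
Introduce A': A -> xA', A' -> -yA' | +aA' | ε


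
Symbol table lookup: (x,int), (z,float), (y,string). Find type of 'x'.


Lookup 'x' → type int


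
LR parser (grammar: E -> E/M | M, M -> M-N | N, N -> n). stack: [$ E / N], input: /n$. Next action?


'N' (not preceded by M-) is the handle for M -> N
Action: reduce (M -> N)


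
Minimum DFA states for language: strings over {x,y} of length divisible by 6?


Track length mod 6: states 0..5, accept at 0
Minimal DFA: 6 states


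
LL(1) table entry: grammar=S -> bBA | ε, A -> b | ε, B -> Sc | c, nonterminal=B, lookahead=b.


For [B, b]: 'b' ∈ FIRST(Sc)
Entry: B -> Sc


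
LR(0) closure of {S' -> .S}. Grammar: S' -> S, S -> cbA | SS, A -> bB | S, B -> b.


Start: S' -> .S
For each item with dot before a nonterminal B, add B -> .γ for every B-production
Closure: [S' -> .S, S -> .cbA, S -> .SS]


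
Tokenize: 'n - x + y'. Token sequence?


Scan left to right, longest-match per lexeme
Tokens: ID(n), OP(-), ID(x), OP(+), ID(y)


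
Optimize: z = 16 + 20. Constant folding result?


16 + 20 = 36 at compile time
Optimized: z = 36


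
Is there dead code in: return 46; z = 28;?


statement follows a return and is unreachable
Dead: 'z = 28'


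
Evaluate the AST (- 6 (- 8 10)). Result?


Evaluate inner: (- 8 10) = -2
Evaluate root: (- 6 -2) = 8
Result: 8


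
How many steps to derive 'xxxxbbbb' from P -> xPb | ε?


Derivation: P => xPb => xxPbb => xxxPbbb => xxxxPbbbb => xxxxbbbb
Steps: 5


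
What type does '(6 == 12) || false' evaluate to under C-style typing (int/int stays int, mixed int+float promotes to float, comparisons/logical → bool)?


Operand types: bool || bool
Rule: logical operators take bool operands and yield bool
Result type: bool


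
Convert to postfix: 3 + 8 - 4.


Left to right (same or higher precedence on left)
Postfix: 3 8 + 4 -


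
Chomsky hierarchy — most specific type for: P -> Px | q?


Left-linear: every RHS is a terminal or one nonterminal followed by a terminal
Classification: Type 3 (Regular)


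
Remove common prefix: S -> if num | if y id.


Common prefix: 'if'
Factored: S -> if S', S' -> num | y id


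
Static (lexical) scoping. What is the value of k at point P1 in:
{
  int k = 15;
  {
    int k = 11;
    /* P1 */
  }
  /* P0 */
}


k declared in the same block as P1
k = 11


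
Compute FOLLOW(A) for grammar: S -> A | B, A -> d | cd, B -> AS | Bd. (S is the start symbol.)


$ ∈ FOLLOW(S). For each A -> αBβ: add FIRST(β)\{ε} to FOLLOW(B); if β nullable, add FOLLOW(A).
FOLLOW(A) = {$, c, d}


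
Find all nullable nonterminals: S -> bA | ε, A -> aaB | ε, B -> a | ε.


A nonterminal is nullable iff some alternative derives ε (directly, or every symbol in it is nullable)
Nullable: {A, B, S}


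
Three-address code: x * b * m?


Break into single-operator statements:
t1 = x * b
t2 = t1 * m


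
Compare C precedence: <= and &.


'<=' is relational (level 7); '&' is bitwise AND (level 5)
Higher level binds tighter
'<=' has higher precedence than '&'


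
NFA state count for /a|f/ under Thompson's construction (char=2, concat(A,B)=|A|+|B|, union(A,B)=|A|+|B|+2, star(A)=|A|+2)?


Syntax tree has 2 char leaf(s), 1 union(s), 0 star(s)
chars contribute 2×2 = 4; each union adds +2; each star adds +2
Total: 4 + 2 + 0 = 6 states


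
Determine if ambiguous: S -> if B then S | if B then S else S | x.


dangling else: 'if B then if B then x else x' parses two ways
Ambiguous


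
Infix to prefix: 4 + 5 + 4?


left-to-right (same/higher precedence on left): tree is (+ (+ 4 5) 4)
Prefix: + + 4 5 4


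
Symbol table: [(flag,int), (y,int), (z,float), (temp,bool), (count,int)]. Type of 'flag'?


Lookup 'flag' → type int


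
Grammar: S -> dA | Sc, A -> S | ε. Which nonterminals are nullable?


A nonterminal is nullable iff some alternative derives ε (directly, or every symbol in it is nullable)
Nullable: {A}


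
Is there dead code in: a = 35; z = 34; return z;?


a is assigned but never read
Dead: 'a = 35'


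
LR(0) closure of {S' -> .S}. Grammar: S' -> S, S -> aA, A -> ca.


Start: S' -> .S
For each item with dot before a nonterminal B, add B -> .γ for every B-production
Closure: [S' -> .S, S -> .aA]


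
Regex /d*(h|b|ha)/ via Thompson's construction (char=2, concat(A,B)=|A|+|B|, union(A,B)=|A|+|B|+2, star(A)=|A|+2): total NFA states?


Syntax tree has 5 char leaf(s), 2 union(s), 1 star(s)
chars contribute 5×2 = 10; each union adds +2; each star adds +2
Total: 10 + 4 + 2 = 16 states


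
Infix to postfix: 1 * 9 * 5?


Left to right (same or higher precedence on left)
Postfix: 1 9 * 5 *


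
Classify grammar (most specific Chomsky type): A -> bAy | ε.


Single nonterminal LHS, but b^n y^n is not regular
Classification: Type 2 (Context-Free)


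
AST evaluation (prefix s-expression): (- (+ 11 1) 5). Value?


Evaluate inner: (+ 11 1) = 12
Evaluate root: (- 12 5) = 7
Result: 7


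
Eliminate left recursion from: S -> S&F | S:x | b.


Left-recursive alternatives: S&F, S:x; non-recursive: b
Introduce S': S -> bS', S' -> &FS' | :xS' | ε


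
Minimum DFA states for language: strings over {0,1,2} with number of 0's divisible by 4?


Track (count of 0) mod 4: states 0..3, accept at 0
Minimal DFA: 4 states


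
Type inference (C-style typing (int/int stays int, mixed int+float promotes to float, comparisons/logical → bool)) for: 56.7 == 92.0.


Operand types: float == float
Rule: comparison yields bool
Result type: bool


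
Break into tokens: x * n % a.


Scan left to right, longest-match per lexeme
Tokens: ID(x), OP(*), ID(n), OP(%), ID(a)


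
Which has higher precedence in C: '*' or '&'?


'*' is multiplicative (level 10); '&' is bitwise AND (level 5)
Higher level binds tighter
'*' has higher precedence than '&'


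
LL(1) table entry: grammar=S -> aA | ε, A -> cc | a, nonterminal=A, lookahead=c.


For [A, c]: 'c' ∈ FIRST(cc)
Entry: A -> cc


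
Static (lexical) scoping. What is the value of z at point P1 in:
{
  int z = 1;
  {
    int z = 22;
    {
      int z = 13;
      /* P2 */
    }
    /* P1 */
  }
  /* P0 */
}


z declared in the same block as P1
z = 22


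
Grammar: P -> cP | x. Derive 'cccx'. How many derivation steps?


Derivation: P => cP => ccP => cccP => cccx
Steps: 4


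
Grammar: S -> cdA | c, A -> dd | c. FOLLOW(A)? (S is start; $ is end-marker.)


$ ∈ FOLLOW(S). For each A -> αBβ: add FIRST(β)\{ε} to FOLLOW(B); if β nullable, add FOLLOW(A).
FOLLOW(A) = {$}


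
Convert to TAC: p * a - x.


Break into single-operator statements:
t1 = p * a
t2 = t1 - x


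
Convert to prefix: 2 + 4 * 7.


'*' binds tighter: tree is (+ 2 (* 4 7))
Prefix: + 2 * 4 7


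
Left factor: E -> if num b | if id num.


Common prefix: 'if'
Factored: E -> if E', E' -> num b | id num


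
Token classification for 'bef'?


Pattern: letter/underscore followed by alphanumerics, not a keyword
Type: IDENTIFIER


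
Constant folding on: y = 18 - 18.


18 - 18 = 0 at compile time
Optimized: y = 0


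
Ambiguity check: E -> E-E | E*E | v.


'v-v*v' has two parse trees (no precedence encoded between - and *)
Ambiguous


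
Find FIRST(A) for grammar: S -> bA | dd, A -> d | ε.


Per alternative of A: FIRST(d) = {d}; FIRST(ε) = {ε}
FIRST(A) = {d, ε}


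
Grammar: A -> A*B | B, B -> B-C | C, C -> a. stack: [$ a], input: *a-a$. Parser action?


'a' on top is the handle for C -> a
Action: reduce (C -> a)


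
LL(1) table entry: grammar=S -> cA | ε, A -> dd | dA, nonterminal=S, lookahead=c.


For [S, c]: 'c' ∈ FIRST(cA)
Entry: S -> cA


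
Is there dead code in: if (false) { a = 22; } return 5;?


condition is constant false, so the whole block is unreachable
Dead: 'if (false) { a = 22; }'


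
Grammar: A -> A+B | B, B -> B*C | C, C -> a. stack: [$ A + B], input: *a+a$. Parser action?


'*' can extend B; shift to build B -> B*C
Action: shift


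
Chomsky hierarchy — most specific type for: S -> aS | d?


Right-linear: every RHS is a terminal or a terminal followed by one nonterminal
Classification: Type 3 (Regular)


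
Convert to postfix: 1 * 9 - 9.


Left to right (same or higher precedence on left)
Postfix: 1 9 * 9 -


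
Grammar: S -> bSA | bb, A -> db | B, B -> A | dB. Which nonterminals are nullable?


A nonterminal is nullable iff some alternative derives ε (directly, or every symbol in it is nullable)
Nullable: {}


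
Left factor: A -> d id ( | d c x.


Common prefix: 'd'
Factored: A -> d A', A' -> id ( | c x


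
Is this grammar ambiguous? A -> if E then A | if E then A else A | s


dangling else: 'if E then if E then s else s' parses two ways
Ambiguous


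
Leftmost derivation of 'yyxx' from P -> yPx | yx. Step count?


Derivation: P => yPx => yyxx
Steps: 2


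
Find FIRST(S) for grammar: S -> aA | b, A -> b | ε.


Per alternative of S: FIRST(aA) = {a}; FIRST(b) = {b}
FIRST(S) = {a, b}


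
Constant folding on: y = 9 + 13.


9 + 13 = 22 at compile time
Optimized: y = 22


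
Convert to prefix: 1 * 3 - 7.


left-to-right (same/higher precedence on left): tree is (- (* 1 3) 7)
Prefix: - * 1 3 7


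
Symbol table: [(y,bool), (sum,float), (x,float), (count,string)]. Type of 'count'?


Lookup 'count' → type string


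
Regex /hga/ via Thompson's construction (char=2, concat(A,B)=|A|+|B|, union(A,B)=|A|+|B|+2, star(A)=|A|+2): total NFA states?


Syntax tree has 3 char leaf(s), 0 union(s), 0 star(s)
chars contribute 3×2 = 6; each union adds +2; each star adds +2
Total: 6 + 0 + 0 = 6 states


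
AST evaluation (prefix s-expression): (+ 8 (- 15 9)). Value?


Evaluate inner: (- 15 9) = 6
Evaluate root: (+ 8 6) = 14
Result: 14


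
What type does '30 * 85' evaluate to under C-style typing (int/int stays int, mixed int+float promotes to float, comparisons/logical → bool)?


Operand types: int * int
Rule: mixed int/float promotes to float; int/int stays int
Result type: int


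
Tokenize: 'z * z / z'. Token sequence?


Scan left to right, longest-match per lexeme
Tokens: ID(z), OP(*), ID(z), OP(/), ID(z)


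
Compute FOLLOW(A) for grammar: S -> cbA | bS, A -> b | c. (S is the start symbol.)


$ ∈ FOLLOW(S). For each A -> αBβ: add FIRST(β)\{ε} to FOLLOW(B); if β nullable, add FOLLOW(A).
FOLLOW(A) = {$}


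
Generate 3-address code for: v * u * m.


Break into single-operator statements:
t1 = v * u
t2 = t1 * m


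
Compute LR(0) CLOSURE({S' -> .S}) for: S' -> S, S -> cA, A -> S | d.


Start: S' -> .S
For each item with dot before a nonterminal B, add B -> .γ for every B-production
Closure: [S' -> .S, S -> .cA]


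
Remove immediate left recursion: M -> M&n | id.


Left-recursive alternatives: M&n; non-recursive: id
Introduce M': M -> idM', M' -> &nM' | ε


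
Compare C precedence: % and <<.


'%' is multiplicative (level 10); '<<' is shift (level 8)
Higher level binds tighter
'%' has higher precedence than '<<'


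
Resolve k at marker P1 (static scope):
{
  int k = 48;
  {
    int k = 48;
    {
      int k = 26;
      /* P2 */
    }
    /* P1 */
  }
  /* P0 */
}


k declared in the same block as P1
k = 48


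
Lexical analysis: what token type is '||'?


Pattern: operator symbol
Type: OPERATOR


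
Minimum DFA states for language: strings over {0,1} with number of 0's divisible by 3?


Track (count of 0) mod 3: states 0..2, accept at 0
Minimal DFA: 3 states


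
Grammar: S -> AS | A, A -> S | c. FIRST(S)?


Per alternative of S: FIRST(AS) = {c}; FIRST(A) = {c}
FIRST(S) = {c}


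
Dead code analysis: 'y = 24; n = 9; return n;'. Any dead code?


y is assigned but never read
Dead: 'y = 24'


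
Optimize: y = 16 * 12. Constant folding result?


16 * 12 = 192 at compile time
Optimized: y = 192


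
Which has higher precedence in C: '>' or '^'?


'>' is relational (level 7); '^' is bitwise XOR (level 4)
Higher level binds tighter
'>' has higher precedence than '^'


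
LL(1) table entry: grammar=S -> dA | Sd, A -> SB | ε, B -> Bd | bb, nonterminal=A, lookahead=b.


For [A, b]: ε is nullable and 'b' ∈ FOLLOW(A)
Entry: A -> ε


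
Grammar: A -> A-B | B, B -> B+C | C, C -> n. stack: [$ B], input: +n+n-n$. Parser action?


shift '+' to continue B -> B+C
Action: shift


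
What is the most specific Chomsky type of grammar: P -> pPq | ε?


Single nonterminal LHS, but p^n q^n is not regular
Classification: Type 2 (Context-Free)


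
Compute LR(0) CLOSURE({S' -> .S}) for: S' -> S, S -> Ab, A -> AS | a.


Start: S' -> .S
For each item with dot before a nonterminal B, add B -> .γ for every B-production
Closure: [S' -> .S, S -> .Ab, A -> .AS, A -> .a]


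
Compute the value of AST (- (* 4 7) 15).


Evaluate inner: (* 4 7) = 28
Evaluate root: (- 28 15) = 13
Result: 13


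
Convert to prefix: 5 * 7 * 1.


left-to-right (same/higher precedence on left): tree is (* (* 5 7) 1)
Prefix: * * 5 7 1


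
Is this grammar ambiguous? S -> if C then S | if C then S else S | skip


dangling else: 'if C then if C then skip else skip' parses two ways
Ambiguous


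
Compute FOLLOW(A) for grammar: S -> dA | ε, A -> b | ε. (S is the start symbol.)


$ ∈ FOLLOW(S). For each A -> αBβ: add FIRST(β)\{ε} to FOLLOW(B); if β nullable, add FOLLOW(A).
FOLLOW(A) = {$}


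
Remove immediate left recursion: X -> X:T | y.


Left-recursive alternatives: X:T; non-recursive: y
Introduce X': X -> yX', X' -> :TX' | ε


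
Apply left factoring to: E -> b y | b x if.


Common prefix: 'b'
Factored: E -> b E', E' -> y | x if


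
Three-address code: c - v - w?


Break into single-operator statements:
t1 = c - v
t2 = t1 - w


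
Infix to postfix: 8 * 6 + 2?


Left to right (same or higher precedence on left)
Postfix: 8 6 * 2 +


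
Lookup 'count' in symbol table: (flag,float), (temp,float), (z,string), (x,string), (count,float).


Lookup 'count' → type float


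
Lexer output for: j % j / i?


Scan left to right, longest-match per lexeme
Tokens: ID(j), OP(%), ID(j), OP(/), ID(i)


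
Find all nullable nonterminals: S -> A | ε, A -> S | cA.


A nonterminal is nullable iff some alternative derives ε (directly, or every symbol in it is nullable)
Nullable: {A, S}


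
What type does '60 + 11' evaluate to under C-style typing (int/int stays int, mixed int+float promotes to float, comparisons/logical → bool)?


Operand types: int + int
Rule: mixed int/float promotes to float; int/int stays int
Result type: int


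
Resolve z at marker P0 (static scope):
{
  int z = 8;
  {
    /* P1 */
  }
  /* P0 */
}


z declared in the same block as P0
z = 8


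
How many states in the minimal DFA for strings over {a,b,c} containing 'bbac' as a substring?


KMP-style automaton: 4 progress states + 1 absorbing accept = 5
Minimal DFA: 5 states


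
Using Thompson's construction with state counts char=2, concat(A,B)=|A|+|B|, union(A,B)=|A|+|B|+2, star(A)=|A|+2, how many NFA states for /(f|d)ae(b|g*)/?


Syntax tree has 6 char leaf(s), 2 union(s), 1 star(s)
chars contribute 6×2 = 12; each union adds +2; each star adds +2
Total: 12 + 4 + 2 = 18 states


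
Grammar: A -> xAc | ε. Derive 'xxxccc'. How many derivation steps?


Derivation: A => xAc => xxAcc => xxxAccc => xxxccc
Steps: 4


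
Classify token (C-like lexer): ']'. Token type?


Pattern: delimiter/punctuation
Type: PUNCTUATION


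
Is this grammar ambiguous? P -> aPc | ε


balanced a^n…c^n: each string has a unique parse
Unambiguous


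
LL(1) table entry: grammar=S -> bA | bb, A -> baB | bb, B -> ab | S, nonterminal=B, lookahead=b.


For [B, b]: 'b' ∈ FIRST(S)
Entry: B -> S


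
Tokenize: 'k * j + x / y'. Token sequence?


Scan left to right, longest-match per lexeme
Tokens: ID(k), OP(*), ID(j), OP(+), ID(x), OP(/), ID(y)


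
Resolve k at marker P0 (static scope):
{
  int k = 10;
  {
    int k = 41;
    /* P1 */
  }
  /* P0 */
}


k declared in the same block as P0
k = 10


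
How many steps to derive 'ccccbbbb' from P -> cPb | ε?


Derivation: P => cPb => ccPbb => cccPbbb => ccccPbbbb => ccccbbbb
Steps: 5


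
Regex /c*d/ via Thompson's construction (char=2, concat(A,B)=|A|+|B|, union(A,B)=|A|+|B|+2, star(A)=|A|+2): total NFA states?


Syntax tree has 2 char leaf(s), 0 union(s), 1 star(s)
chars contribute 2×2 = 4; each union adds +2; each star adds +2
Total: 4 + 0 + 2 = 6 states


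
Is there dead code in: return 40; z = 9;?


statement follows a return and is unreachable
Dead: 'z = 9'


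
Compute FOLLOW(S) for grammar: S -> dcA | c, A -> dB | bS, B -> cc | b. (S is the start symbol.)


$ ∈ FOLLOW(S). For each A -> αBβ: add FIRST(β)\{ε} to FOLLOW(B); if β nullable, add FOLLOW(A).
FOLLOW(S) = {$}


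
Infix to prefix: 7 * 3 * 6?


left-to-right (same/higher precedence on left): tree is (* (* 7 3) 6)
Prefix: * * 7 3 6


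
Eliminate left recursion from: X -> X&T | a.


Left-recursive alternatives: X&T; non-recursive: a
Introduce X': X -> aX', X' -> &TX' | ε


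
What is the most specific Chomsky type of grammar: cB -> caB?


LHS has context (more than one symbol) and |LHS| ≤ |RHS|
Classification: Type 1 (Context-Sensitive)


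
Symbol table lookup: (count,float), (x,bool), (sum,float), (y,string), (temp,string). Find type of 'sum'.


Lookup 'sum' → type float


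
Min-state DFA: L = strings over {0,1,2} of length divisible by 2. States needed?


Track length mod 2: states 0..1, accept at 0
Minimal DFA: 2 states


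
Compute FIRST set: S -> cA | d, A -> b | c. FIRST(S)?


Per alternative of S: FIRST(cA) = {c}; FIRST(d) = {d}
FIRST(S) = {c, d}
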